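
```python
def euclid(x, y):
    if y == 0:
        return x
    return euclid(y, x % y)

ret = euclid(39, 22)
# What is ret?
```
Call trace:
euclid(x=39, y=22)
  euclid(x=22, y=17)
    euclid(x=17, y=5)
      euclid(x=5, y=2)
        euclid(x=2, y=1)
          euclid(x=1, y=0)
          -> return 1
        -> return 1
      -> return 1
    -> return 1
  -> return 1
-> return 1

Final answer: 1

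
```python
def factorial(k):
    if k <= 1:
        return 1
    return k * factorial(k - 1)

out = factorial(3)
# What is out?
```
Call trace:
factorial(k=3)
  factorial(k=2)
    factorial(k=1)
    -> return 1
  -> return 2
-> return 6

Final answer: 6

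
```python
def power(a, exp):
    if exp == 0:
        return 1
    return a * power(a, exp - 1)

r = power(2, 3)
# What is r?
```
Call trace:
power(a=2, exp=3)
  power(a=2, exp=2)
    power(a=2, exp=1)
      power(a=2, exp=0)
      -> return 1
    -> return 2
  -> return 4
-> return 8

Final answer: 8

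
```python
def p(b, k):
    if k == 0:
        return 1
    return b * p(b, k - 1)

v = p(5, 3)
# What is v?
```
Call trace:
p(b=5, k=3)
  p(b=5, k=2)
    p(b=5, k=1)
      p(b=5, k=0)
      -> return 1
    -> return 5
  -> return 25
-> return 125

Final answer: 125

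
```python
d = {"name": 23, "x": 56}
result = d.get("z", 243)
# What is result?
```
Trace:
  d={'name': 23, 'x': 56}
  d={'name': 23, 'x': 56}, result=243

Final answer: 243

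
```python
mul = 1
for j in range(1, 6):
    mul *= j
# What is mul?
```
Trace:
  mul=1
  mul=1, j=1
  mul=2, j=2
  mul=6, j=3
  mul=24, j=4
  mul=120, j=5

Final answer: 120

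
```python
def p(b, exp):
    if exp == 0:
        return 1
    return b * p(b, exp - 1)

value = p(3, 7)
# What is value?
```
Call trace:
p(b=3, exp=7)
  p(b=3, exp=6)
    p(b=3, exp=5)
      p(b=3, exp=4)
        p(b=3, exp=3)
          p(b=3, exp=2)
            p(b=3, exp=1)
              p(b=3, exp=0)
              -> return 1
            -> return 3
          -> return 9
        -> return 27
      -> return 81
    -> return 243
  -> return 729
-> return 2187

Final answer: 2187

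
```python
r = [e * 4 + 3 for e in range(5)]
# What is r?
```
Trace:
  e=0
  e=1
  e=2
  e=3
  e=4
  r=[3, 7, 11, 15, 19]

Final answer: [3, 7, 11, 15, 19]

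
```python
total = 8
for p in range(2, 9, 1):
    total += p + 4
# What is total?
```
Trace:
  total=8
  total=14, p=2
  total=21, p=3
  total=29, p=4
  total=38, p=5
  total=48, p=6
  total=59, p=7
  total=71, p=8

Final answer: 71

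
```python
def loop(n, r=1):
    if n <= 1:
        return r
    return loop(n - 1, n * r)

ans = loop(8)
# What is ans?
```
Call trace:
loop(n=8, r=1)
  loop(n=7, r=8)
    loop(n=6, r=56)
      loop(n=5, r=336)
        loop(n=4, r=1680)
          loop(n=3, r=6720)
            loop(n=2, r=20160)
              loop(n=1, r=40320)
              -> return 40320
            -> return 40320
          -> return 40320
        -> return 40320
      -> return 40320
    -> return 40320
  -> return 40320
-> return 40320

Final answer: 40320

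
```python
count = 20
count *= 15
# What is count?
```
Trace:
  count=20
  count=300

Final answer: 300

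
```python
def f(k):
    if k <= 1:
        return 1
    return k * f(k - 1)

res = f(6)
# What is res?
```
Call trace:
f(k=6)
  f(k=5)
    f(k=4)
      f(k=3)
        f(k=2)
          f(k=1)
          -> return 1
        -> return 2
      -> return 6
    -> return 24
  -> return 120
-> return 720

Final answer: 720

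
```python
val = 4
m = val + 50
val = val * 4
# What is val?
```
Trace:
  val=4
  val=4, m=54
  val=16, m=54

Final answer: 16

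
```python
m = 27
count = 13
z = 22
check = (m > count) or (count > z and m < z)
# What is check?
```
Trace:
  m=27
  m=27, count=13
  m=27, count=13, z=22
  m=27, count=13, z=22, check=True

Final answer: True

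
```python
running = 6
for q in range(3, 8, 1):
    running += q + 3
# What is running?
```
Trace:
  running=6
  running=12, q=3
  running=19, q=4
  running=27, q=5
  running=36, q=6
  running=46, q=7

Final answer: 46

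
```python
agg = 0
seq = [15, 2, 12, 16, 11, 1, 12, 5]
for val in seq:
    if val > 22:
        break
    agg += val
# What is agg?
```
Trace:
  agg=0
  agg=15, val=15
  agg=17, val=2
  agg=29, val=12
  agg=45, val=16
  agg=56, val=11
  agg=57, val=1
  agg=69, val=12
  agg=74, val=5

Final answer: 74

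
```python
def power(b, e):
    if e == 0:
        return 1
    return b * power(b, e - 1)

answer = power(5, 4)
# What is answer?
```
Call trace:
power(b=5, e=4)
  power(b=5, e=3)
    power(b=5, e=2)
      power(b=5, e=1)
        power(b=5, e=0)
        -> return 1
      -> return 5
    -> return 25
  -> return 125
-> return 625

Final answer: 625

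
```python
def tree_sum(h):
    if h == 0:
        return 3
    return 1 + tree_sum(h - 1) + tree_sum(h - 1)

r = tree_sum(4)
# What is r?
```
Call trace (a repeated sub-call is expanded the first time; later identical calls just restate its return value):
tree_sum(h=4)
  tree_sum(h=3)
    tree_sum(h=2)
      tree_sum(h=1)
        tree_sum(h=0)
        -> return 3
        tree_sum(h=0)
        -> return 3
      -> return 7
      tree_sum(h=1) -> return 7  (same call as traced above)
    -> return 15
    tree_sum(h=2) -> return 15  (same call as traced above)
  -> return 31
  tree_sum(h=3) -> return 31  (same call as traced above)
-> return 63

Final answer: 63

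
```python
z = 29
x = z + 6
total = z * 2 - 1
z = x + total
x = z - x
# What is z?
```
Trace:
  z=29
  z=29, x=35
  z=29, x=35, total=57
  z=92, x=35, total=57
  z=92, x=57, total=57

Final answer: 92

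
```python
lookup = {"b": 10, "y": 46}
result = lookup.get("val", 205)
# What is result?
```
Trace:
  lookup={'b': 10, 'y': 46}
  lookup={'b': 10, 'y': 46}, result=205

Final answer: 205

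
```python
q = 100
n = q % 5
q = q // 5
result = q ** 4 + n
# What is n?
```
Trace:
  q=100
  q=100, n=0
  q=20, n=0
  q=20, n=0, result=160000

Final answer: 0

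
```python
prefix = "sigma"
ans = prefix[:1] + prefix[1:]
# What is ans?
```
Trace:
  prefix='sigma'
  prefix='sigma', ans='sigma'

Final answer: 'sigma'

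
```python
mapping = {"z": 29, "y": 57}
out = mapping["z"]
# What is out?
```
Trace:
  mapping={'z': 29, 'y': 57}
  mapping={'z': 29, 'y': 57}, out=29

Final answer: 29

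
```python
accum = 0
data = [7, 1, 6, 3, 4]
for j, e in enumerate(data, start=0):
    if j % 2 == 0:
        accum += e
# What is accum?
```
Trace:
  accum=0
  accum=7, j=0, e=7
  accum=7, j=1, e=1
  accum=13, j=2, e=6
  accum=13, j=3, e=3
  accum=17, j=4, e=4

Final answer: 17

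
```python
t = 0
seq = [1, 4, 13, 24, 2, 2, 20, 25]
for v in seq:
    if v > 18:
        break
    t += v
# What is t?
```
Trace:
  t=0
  t=1, v=1
  t=5, v=4
  t=18, v=13
  t=18, v=24

Final answer: 18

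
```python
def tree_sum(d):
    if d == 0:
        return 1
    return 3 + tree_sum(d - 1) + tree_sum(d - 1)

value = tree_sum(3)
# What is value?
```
Call trace (a repeated sub-call is expanded the first time; later identical calls just restate its return value):
tree_sum(d=3)
  tree_sum(d=2)
    tree_sum(d=1)
      tree_sum(d=0)
      -> return 1
      tree_sum(d=0)
      -> return 1
    -> return 5
    tree_sum(d=1) -> return 5  (same call as traced above)
  -> return 13
  tree_sum(d=2) -> return 13  (same call as traced above)
-> return 29

Final answer: 29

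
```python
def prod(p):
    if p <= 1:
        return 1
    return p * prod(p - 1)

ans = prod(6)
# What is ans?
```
Call trace:
prod(p=6)
  prod(p=5)
    prod(p=4)
      prod(p=3)
        prod(p=2)
          prod(p=1)
          -> return 1
        -> return 2
      -> return 6
    -> return 24
  -> return 120
-> return 720

Final answer: 720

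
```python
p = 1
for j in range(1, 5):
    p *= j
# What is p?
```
Trace:
  p=1
  p=1, j=1
  p=2, j=2
  p=6, j=3
  p=24, j=4

Final answer: 24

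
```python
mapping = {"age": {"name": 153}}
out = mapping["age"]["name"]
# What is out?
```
Trace:
  mapping={'age': {'name': 153}}
  mapping={'age': {'name': 153}}, out=153

Final answer: 153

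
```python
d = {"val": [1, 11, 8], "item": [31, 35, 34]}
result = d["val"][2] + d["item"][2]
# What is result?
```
Trace:
  d={'val': [1, 11, 8], 'item': [31, 35, 34]}
  d={'val': [1, 11, 8], 'item': [31, 35, 34]}, result=42

Final answer: 42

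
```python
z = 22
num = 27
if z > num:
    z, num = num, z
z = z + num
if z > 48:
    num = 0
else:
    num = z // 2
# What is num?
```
Trace:
  z=22
  z=22, num=27
  z=22, num=27
  z=49, num=27
  z=49, num=0

Final answer: 0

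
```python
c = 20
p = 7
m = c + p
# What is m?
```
Trace:
  c=20
  c=20, p=7
  c=20, p=7, m=27

Final answer: 27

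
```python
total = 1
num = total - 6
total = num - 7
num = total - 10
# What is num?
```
Trace:
  total=1
  total=1, num=-5
  total=-12, num=-5
  total=-12, num=-22

Final answer: -22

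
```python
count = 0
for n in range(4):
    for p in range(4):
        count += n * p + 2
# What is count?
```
Trace:
  count=0
  count=2, n=0, p=0
  count=4, n=0, p=1
  count=6, n=0, p=2
  count=8, n=0, p=3
  count=10, n=1, p=0
  count=13, n=1, p=1
  count=17, n=1, p=2
  count=22, n=1, p=3
  count=24, n=2, p=0
  count=28, n=2, p=1
  count=34, n=2, p=2
  count=42, n=2, p=3
  count=44, n=3, p=0
  count=49, n=3, p=1
  count=57, n=3, p=2
  count=68, n=3, p=3

Final answer: 68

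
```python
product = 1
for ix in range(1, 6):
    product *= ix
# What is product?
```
Trace:
  product=1
  product=1, ix=1
  product=2, ix=2
  product=6, ix=3
  product=24, ix=4
  product=120, ix=5

Final answer: 120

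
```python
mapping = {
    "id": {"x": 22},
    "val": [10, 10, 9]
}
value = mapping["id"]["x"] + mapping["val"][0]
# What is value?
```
Trace:
  mapping={'id': {'x': 22}, 'val': [10, 10, 9]}
  mapping={'id': {'x': 22}, 'val': [10, 10, 9]}, value=32

Final answer: 32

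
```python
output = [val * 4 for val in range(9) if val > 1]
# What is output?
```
Trace:
  val=0
  val=1
  val=2
  val=3
  val=4
  val=5
  val=6
  val=7
  val=8
  output=[8, 12, 16, 20, 24, 28, 32]

Final answer: [8, 12, 16, 20, 24, 28, 32]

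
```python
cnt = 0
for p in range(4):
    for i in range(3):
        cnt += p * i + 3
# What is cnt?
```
Trace:
  cnt=0
  cnt=3, p=0, i=0
  cnt=6, p=0, i=1
  cnt=9, p=0, i=2
  cnt=12, p=1, i=0
  cnt=16, p=1, i=1
  cnt=21, p=1, i=2
  cnt=24, p=2, i=0
  cnt=29, p=2, i=1
  cnt=36, p=2, i=2
  cnt=39, p=3, i=0
  cnt=45, p=3, i=1
  cnt=54, p=3, i=2

Final answer: 54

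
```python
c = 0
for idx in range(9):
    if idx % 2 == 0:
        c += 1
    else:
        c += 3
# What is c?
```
Trace:
  c=0
  c=1, idx=0
  c=4, idx=1
  c=5, idx=2
  c=8, idx=3
  c=9, idx=4
  c=12, idx=5
  c=13, idx=6
  c=16, idx=7
  c=17, idx=8

Final answer: 17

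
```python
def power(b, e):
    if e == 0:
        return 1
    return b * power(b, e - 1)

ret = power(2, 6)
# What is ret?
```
Call trace:
power(b=2, e=6)
  power(b=2, e=5)
    power(b=2, e=4)
      power(b=2, e=3)
        power(b=2, e=2)
          power(b=2, e=1)
            power(b=2, e=0)
            -> return 1
          -> return 2
        -> return 4
      -> return 8
    -> return 16
  -> return 32
-> return 64

Final answer: 64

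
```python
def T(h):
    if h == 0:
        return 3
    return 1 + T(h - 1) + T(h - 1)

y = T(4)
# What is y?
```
Call trace (a repeated sub-call is expanded the first time; later identical calls just restate its return value):
T(h=4)
  T(h=3)
    T(h=2)
      T(h=1)
        T(h=0)
        -> return 3
        T(h=0)
        -> return 3
      -> return 7
      T(h=1) -> return 7  (same call as traced above)
    -> return 15
    T(h=2) -> return 15  (same call as traced above)
  -> return 31
  T(h=3) -> return 31  (same call as traced above)
-> return 63

Final answer: 63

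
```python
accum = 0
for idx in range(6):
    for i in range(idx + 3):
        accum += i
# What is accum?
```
Trace:
  accum=0
  accum=0, idx=0, i=0
  accum=1, idx=0, i=1
  accum=3, idx=0, i=2
  accum=3, idx=1, i=0
  accum=4, idx=1, i=1
  accum=6, idx=1, i=2
  accum=9, idx=1, i=3
  accum=9, idx=2, i=0
  accum=10, idx=2, i=1
  accum=12, idx=2, i=2
  accum=15, idx=2, i=3
  accum=19, idx=2, i=4
  accum=19, idx=3, i=0
  accum=20, idx=3, i=1
  accum=22, idx=3, i=2
  accum=25, idx=3, i=3
  accum=29, idx=3, i=4
  accum=34, idx=3, i=5
  accum=34, idx=4, i=0
  accum=35, idx=4, i=1
  accum=37, idx=4, i=2
  accum=40, idx=4, i=3
  accum=44, idx=4, i=4
  accum=49, idx=4, i=5
  accum=55, idx=4, i=6
  accum=55, idx=5, i=0
  accum=56, idx=5, i=1
  accum=58, idx=5, i=2
  accum=61, idx=5, i=3
  accum=65, idx=5, i=4
  accum=70, idx=5, i=5
  accum=76, idx=5, i=6
  accum=83, idx=5, i=7

Final answer: 83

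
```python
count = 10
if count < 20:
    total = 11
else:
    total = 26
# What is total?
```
Trace:
  count=10
  count=10, total=11

Final answer: 11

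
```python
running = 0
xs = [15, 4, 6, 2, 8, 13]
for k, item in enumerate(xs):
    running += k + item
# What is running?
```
Trace:
  running=0
  running=15, k=0, item=15
  running=20, k=1, item=4
  running=28, k=2, item=6
  running=33, k=3, item=2
  running=45, k=4, item=8
  running=63, k=5, item=13

Final answer: 63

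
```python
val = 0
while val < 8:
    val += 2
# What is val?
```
Trace:
  val=0
  val=2
  val=4
  val=6
  val=8

Final answer: 8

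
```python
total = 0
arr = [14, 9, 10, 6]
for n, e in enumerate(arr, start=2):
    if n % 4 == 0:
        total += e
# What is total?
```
Trace:
  total=0
  total=0, n=2, e=14
  total=0, n=3, e=9
  total=10, n=4, e=10
  total=10, n=5, e=6

Final answer: 10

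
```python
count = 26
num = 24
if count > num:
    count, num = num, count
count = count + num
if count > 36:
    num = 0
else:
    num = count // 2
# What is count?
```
Trace:
  count=26
  count=26, num=24
  count=24, num=26
  count=50, num=26
  count=50, num=0

Final answer: 50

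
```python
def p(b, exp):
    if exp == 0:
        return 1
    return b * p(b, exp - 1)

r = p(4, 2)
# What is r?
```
Call trace:
p(b=4, exp=2)
  p(b=4, exp=1)
    p(b=4, exp=0)
    -> return 1
  -> return 4
-> return 16

Final answer: 16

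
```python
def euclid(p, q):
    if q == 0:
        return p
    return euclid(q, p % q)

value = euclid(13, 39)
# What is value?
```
Call trace:
euclid(p=13, q=39)
  euclid(p=39, q=13)
    euclid(p=13, q=0)
    -> return 13
  -> return 13
-> return 13

Final answer: 13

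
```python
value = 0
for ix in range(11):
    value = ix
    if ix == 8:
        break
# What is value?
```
Trace:
  value=0
  value=0, ix=0
  value=1, ix=1
  value=2, ix=2
  value=3, ix=3
  value=4, ix=4
  value=5, ix=5
  value=6, ix=6
  value=7, ix=7
  value=8, ix=8

Final answer: 8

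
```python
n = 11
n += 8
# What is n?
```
Trace:
  n=11
  n=19

Final answer: 19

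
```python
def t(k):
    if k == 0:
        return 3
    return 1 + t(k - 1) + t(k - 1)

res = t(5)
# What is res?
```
Call trace (a repeated sub-call is expanded the first time; later identical calls just restate its return value):
t(k=5)
  t(k=4)
    t(k=3)
      t(k=2)
        t(k=1)
          t(k=0)
          -> return 3
          t(k=0)
          -> return 3
        -> return 7
        t(k=1) -> return 7  (same call as traced above)
      -> return 15
      t(k=2) -> return 15  (same call as traced above)
    -> return 31
    t(k=3) -> return 31  (same call as traced above)
  -> return 63
  t(k=4) -> return 63  (same call as traced above)
-> return 127

Final answer: 127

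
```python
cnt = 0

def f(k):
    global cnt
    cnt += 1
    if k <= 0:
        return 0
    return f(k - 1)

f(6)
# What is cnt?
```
Call trace:
f(k=6)
  f(k=5)
    f(k=4)
      f(k=3)
        f(k=2)
          f(k=1)
            f(k=0)
            -> return 0
          -> return 0
        -> return 0
      -> return 0
    -> return 0
  -> return 0
-> return 0

cnt is incremented once per call. f is entered once for each k = 6, 5, 4, 3, 2, 1, 0 (the k <= 0 call returns without recursing), i.e. 6 + 1 calls.
cnt = 7

Final answer: 7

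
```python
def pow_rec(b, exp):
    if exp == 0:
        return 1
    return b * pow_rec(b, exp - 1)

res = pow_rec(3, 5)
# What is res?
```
Call trace:
pow_rec(b=3, exp=5)
  pow_rec(b=3, exp=4)
    pow_rec(b=3, exp=3)
      pow_rec(b=3, exp=2)
        pow_rec(b=3, exp=1)
          pow_rec(b=3, exp=0)
          -> return 1
        -> return 3
      -> return 9
    -> return 27
  -> return 81
-> return 243

Final answer: 243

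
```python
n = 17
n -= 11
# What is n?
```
Trace:
  n=17
  n=6

Final answer: 6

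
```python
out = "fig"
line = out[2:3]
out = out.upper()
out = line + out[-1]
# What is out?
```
Trace:
  out='fig'
  out='fig', line='g'
  out='FIG', line='g'
  out='gG', line='g'

Final answer: 'gG'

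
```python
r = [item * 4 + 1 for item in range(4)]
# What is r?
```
Trace:
  item=0
  item=1
  item=2
  item=3
  r=[1, 5, 9, 13]

Final answer: [1, 5, 9, 13]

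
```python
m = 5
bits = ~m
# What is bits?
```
Trace:
  m=5
  m=5, bits=-6

Final answer: -6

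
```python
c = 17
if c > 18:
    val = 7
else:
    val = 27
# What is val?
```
Trace:
  c=17
  c=17, val=27

Final answer: 27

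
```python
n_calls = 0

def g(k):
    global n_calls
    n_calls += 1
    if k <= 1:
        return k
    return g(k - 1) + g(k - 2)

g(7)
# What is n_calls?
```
Call trace (a repeated sub-call is expanded the first time; later identical calls just restate its return value):
g(k=7)
  g(k=6)
    g(k=5)
      g(k=4)
        g(k=3)
          g(k=2)
            g(k=1)
            -> return 1
            g(k=0)
            -> return 0
          -> return 1
          g(k=1)
          -> return 1
        -> return 2
        g(k=2) -> return 1  (same call as traced above)
      -> return 3
      g(k=3) -> return 2  (same call as traced above)
    -> return 5
    g(k=4) -> return 3  (same call as traced above)
  -> return 8
  g(k=5) -> return 5  (same call as traced above)
-> return 13

n_calls is incremented once per call, so count the calls in each subtree. Let C(k) = number of calls made by g(k).
C(0) = C(1) = 1 (base case, no recursion); C(k) = 1 + C(k - 1) + C(k - 2) otherwise.
C(2) = 1 + C(1) + C(0) = 1 + 1 + 1 = 3
C(3) = 1 + C(2) + C(1) = 1 + 3 + 1 = 5
C(4) = 1 + C(3) + C(2) = 1 + 5 + 3 = 9
C(5) = 1 + C(4) + C(3) = 1 + 9 + 5 = 15
C(6) = 1 + C(5) + C(4) = 1 + 15 + 9 = 25
C(7) = 1 + C(6) + C(5) = 1 + 25 + 15 = 41
n_calls = C(7) = 41

Final answer: 41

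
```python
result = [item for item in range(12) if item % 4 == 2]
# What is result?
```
Trace:
  item=0
  item=1
  item=2
  item=3
  item=4
  item=5
  item=6
  item=7
  item=8
  item=9
  item=10
  item=11
  result=[2, 6, 10]

Final answer: [2, 6, 10]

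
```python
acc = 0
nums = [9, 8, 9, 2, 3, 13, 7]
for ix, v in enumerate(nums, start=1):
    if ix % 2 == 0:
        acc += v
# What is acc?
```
Trace:
  acc=0
  acc=0, ix=1, v=9
  acc=8, ix=2, v=8
  acc=8, ix=3, v=9
  acc=10, ix=4, v=2
  acc=10, ix=5, v=3
  acc=23, ix=6, v=13
  acc=23, ix=7, v=7

Final answer: 23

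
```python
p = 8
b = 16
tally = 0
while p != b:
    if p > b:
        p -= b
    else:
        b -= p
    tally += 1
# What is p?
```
Trace:
  p=8
  p=8, b=16
  p=8, b=16, tally=0
  p=8, b=8, tally=1

Final answer: 8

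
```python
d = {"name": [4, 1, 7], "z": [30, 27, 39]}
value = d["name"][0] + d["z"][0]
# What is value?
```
Trace:
  d={'name': [4, 1, 7], 'z': [30, 27, 39]}
  d={'name': [4, 1, 7], 'z': [30, 27, 39]}, value=34

Final answer: 34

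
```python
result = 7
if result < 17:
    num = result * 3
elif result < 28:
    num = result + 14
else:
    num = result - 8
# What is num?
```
Trace:
  result=7
  result=7, num=21

Final answer: 21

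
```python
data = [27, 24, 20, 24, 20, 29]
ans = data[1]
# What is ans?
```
Trace:
  data=[27, 24, 20, 24, 20, 29]
  data=[27, 24, 20, 24, 20, 29], ans=24

Final answer: 24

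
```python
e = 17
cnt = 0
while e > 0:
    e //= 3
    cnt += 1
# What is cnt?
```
Trace:
  e=17
  e=17, cnt=0
  e=5, cnt=1
  e=1, cnt=2
  e=0, cnt=3

Final answer: 3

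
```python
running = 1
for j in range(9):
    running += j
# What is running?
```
Trace:
  running=1
  running=1, j=0
  running=2, j=1
  running=4, j=2
  running=7, j=3
  running=11, j=4
  running=16, j=5
  running=22, j=6
  running=29, j=7
  running=37, j=8

Final answer: 37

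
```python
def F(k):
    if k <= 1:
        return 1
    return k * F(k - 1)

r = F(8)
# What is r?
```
Call trace:
F(k=8)
  F(k=7)
    F(k=6)
      F(k=5)
        F(k=4)
          F(k=3)
            F(k=2)
              F(k=1)
              -> return 1
            -> return 2
          -> return 6
        -> return 24
      -> return 120
    -> return 720
  -> return 5040
-> return 40320

Final answer: 40320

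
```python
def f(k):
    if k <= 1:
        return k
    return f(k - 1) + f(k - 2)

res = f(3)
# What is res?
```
Call trace:
f(k=3)
  f(k=2)
    f(k=1)
    -> return 1
    f(k=0)
    -> return 0
  -> return 1
  f(k=1)
  -> return 1
-> return 2

Final answer: 2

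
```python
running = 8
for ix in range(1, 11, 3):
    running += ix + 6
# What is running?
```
Trace:
  running=8
  running=15, ix=1
  running=25, ix=4
  running=38, ix=7
  running=54, ix=10

Final answer: 54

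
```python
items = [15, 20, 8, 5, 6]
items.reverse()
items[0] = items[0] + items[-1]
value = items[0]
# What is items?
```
Trace:
  items=[15, 20, 8, 5, 6]
  items=[6, 5, 8, 20, 15]
  items=[21, 5, 8, 20, 15]
  items=[21, 5, 8, 20, 15], value=21

Final answer: [21, 5, 8, 20, 15]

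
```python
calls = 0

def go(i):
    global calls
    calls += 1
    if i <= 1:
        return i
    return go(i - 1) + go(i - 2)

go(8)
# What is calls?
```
Call trace (a repeated sub-call is expanded the first time; later identical calls just restate its return value):
go(i=8)
  go(i=7)
    go(i=6)
      go(i=5)
        go(i=4)
          go(i=3)
            go(i=2)
              go(i=1)
              -> return 1
              go(i=0)
              -> return 0
            -> return 1
            go(i=1)
            -> return 1
          -> return 2
          go(i=2) -> return 1  (same call as traced above)
        -> return 3
        go(i=3) -> return 2  (same call as traced above)
      -> return 5
      go(i=4) -> return 3  (same call as traced above)
    -> return 8
    go(i=5) -> return 5  (same call as traced above)
  -> return 13
  go(i=6) -> return 8  (same call as traced above)
-> return 21

calls is incremented once per call, so count the calls in each subtree. Let C(i) = number of calls made by go(i).
C(0) = C(1) = 1 (base case, no recursion); C(i) = 1 + C(i - 1) + C(i - 2) otherwise.
C(2) = 1 + C(1) + C(0) = 1 + 1 + 1 = 3
C(3) = 1 + C(2) + C(1) = 1 + 3 + 1 = 5
C(4) = 1 + C(3) + C(2) = 1 + 5 + 3 = 9
C(5) = 1 + C(4) + C(3) = 1 + 9 + 5 = 15
C(6) = 1 + C(5) + C(4) = 1 + 15 + 9 = 25
C(7) = 1 + C(6) + C(5) = 1 + 25 + 15 = 41
C(8) = 1 + C(7) + C(6) = 1 + 41 + 25 = 67
calls = C(8) = 67

Final answer: 67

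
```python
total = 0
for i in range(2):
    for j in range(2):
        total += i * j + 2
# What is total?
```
Trace:
  total=0
  total=2, i=0, j=0
  total=4, i=0, j=1
  total=6, i=1, j=0
  total=9, i=1, j=1

Final answer: 9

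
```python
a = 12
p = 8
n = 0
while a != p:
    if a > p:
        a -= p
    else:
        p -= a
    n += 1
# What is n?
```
Trace:
  a=12
  a=12, p=8
  a=12, p=8, n=0
  a=4, p=8, n=1
  a=4, p=4, n=2

Final answer: 2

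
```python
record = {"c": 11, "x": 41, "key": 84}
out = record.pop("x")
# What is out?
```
Trace:
  record={'c': 11, 'x': 41, 'key': 84}
  record={'c': 11, 'key': 84}, out=41

Final answer: 41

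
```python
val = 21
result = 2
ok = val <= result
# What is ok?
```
Trace:
  val=21
  val=21, result=2
  val=21, result=2, ok=False

Final answer: False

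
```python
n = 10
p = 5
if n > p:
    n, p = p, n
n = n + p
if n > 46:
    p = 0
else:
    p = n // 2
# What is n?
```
Trace:
  n=10
  n=10, p=5
  n=5, p=10
  n=15, p=10
  n=15, p=7

Final answer: 15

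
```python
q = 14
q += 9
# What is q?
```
Trace:
  q=14
  q=23

Final answer: 23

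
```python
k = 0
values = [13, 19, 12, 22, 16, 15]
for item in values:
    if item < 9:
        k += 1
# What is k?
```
Trace:
  k=0
  k=0, item=13
  k=0, item=19
  k=0, item=12
  k=0, item=22
  k=0, item=16
  k=0, item=15

Final answer: 0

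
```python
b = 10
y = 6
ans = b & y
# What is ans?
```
Trace:
  b=10
  b=10, y=6
  b=10, y=6, ans=2

Final answer: 2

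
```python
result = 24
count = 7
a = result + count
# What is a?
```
Trace:
  result=24
  result=24, count=7
  result=24, count=7, a=31

Final answer: 31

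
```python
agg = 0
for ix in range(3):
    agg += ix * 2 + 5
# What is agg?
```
Trace:
  agg=0
  agg=5, ix=0
  agg=12, ix=1
  agg=21, ix=2

Final answer: 21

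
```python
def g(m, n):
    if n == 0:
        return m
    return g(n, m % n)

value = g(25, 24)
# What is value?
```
Call trace:
g(m=25, n=24)
  g(m=24, n=1)
    g(m=1, n=0)
    -> return 1
  -> return 1
-> return 1

Final answer: 1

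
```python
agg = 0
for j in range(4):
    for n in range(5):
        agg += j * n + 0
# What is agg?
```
Trace:
  agg=0
  agg=0, j=0, n=0
  agg=0, j=0, n=1
  agg=0, j=0, n=2
  agg=0, j=0, n=3
  agg=0, j=0, n=4
  agg=0, j=1, n=0
  agg=1, j=1, n=1
  agg=3, j=1, n=2
  agg=6, j=1, n=3
  agg=10, j=1, n=4
  agg=10, j=2, n=0
  agg=12, j=2, n=1
  agg=16, j=2, n=2
  agg=22, j=2, n=3
  agg=30, j=2, n=4
  agg=30, j=3, n=0
  agg=33, j=3, n=1
  agg=39, j=3, n=2
  agg=48, j=3, n=3
  agg=60, j=3, n=4

Final answer: 60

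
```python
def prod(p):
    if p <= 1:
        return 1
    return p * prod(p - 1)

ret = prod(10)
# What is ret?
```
Call trace:
prod(p=10)
  prod(p=9)
    prod(p=8)
      prod(p=7)
        prod(p=6)
          prod(p=5)
            prod(p=4)
              prod(p=3)
                prod(p=2)
                  prod(p=1)
                  -> return 1
                -> return 2
              -> return 6
            -> return 24
          -> return 120
        -> return 720
      -> return 5040
    -> return 40320
  -> return 362880
-> return 3628800

Final answer: 3628800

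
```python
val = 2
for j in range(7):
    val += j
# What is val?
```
Trace:
  val=2
  val=2, j=0
  val=3, j=1
  val=5, j=2
  val=8, j=3
  val=12, j=4
  val=17, j=5
  val=23, j=6

Final answer: 23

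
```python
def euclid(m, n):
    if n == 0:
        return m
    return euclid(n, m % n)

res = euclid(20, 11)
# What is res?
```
Call trace:
euclid(m=20, n=11)
  euclid(m=11, n=9)
    euclid(m=9, n=2)
      euclid(m=2, n=1)
        euclid(m=1, n=0)
        -> return 1
      -> return 1
    -> return 1
  -> return 1
-> return 1

Final answer: 1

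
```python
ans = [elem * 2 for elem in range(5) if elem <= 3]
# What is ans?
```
Trace:
  elem=0
  elem=1
  elem=2
  elem=3
  elem=4
  ans=[0, 2, 4, 6]

Final answer: [0, 2, 4, 6]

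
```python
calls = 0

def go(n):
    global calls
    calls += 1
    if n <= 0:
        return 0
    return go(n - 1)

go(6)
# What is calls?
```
Call trace:
go(n=6)
  go(n=5)
    go(n=4)
      go(n=3)
        go(n=2)
          go(n=1)
            go(n=0)
            -> return 0
          -> return 0
        -> return 0
      -> return 0
    -> return 0
  -> return 0
-> return 0

calls is incremented once per call. go is entered once for each n = 6, 5, 4, 3, 2, 1, 0 (the n <= 0 call returns without recursing), i.e. 6 + 1 calls.
calls = 7

Final answer: 7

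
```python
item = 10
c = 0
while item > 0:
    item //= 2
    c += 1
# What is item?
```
Trace:
  item=10
  item=10, c=0
  item=5, c=1
  item=2, c=2
  item=1, c=3
  item=0, c=4

Final answer: 0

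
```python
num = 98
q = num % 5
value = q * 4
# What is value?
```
Trace:
  num=98
  num=98, q=3
  num=98, q=3, value=12

Final answer: 12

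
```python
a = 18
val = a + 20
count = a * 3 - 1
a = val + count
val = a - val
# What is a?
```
Trace:
  a=18
  a=18, val=38
  a=18, val=38, count=53
  a=91, val=38, count=53
  a=91, val=53, count=53

Final answer: 91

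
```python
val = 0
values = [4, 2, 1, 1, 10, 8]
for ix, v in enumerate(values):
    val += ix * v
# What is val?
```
Trace:
  val=0
  val=0, ix=0, v=4
  val=2, ix=1, v=2
  val=4, ix=2, v=1
  val=7, ix=3, v=1
  val=47, ix=4, v=10
  val=87, ix=5, v=8

Final answer: 87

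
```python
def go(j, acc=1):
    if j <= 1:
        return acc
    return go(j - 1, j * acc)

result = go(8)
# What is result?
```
Call trace:
go(j=8, acc=1)
  go(j=7, acc=8)
    go(j=6, acc=56)
      go(j=5, acc=336)
        go(j=4, acc=1680)
          go(j=3, acc=6720)
            go(j=2, acc=20160)
              go(j=1, acc=40320)
              -> return 40320
            -> return 40320
          -> return 40320
        -> return 40320
      -> return 40320
    -> return 40320
  -> return 40320
-> return 40320

Final answer: 40320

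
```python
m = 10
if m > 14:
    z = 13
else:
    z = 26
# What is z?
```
Trace:
  m=10
  m=10, z=26

Final answer: 26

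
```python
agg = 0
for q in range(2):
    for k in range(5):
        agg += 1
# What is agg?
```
Trace:
  agg=0
  agg=1, q=0, k=0
  agg=2, q=0, k=1
  agg=3, q=0, k=2
  agg=4, q=0, k=3
  agg=5, q=0, k=4
  agg=6, q=1, k=0
  agg=7, q=1, k=1
  agg=8, q=1, k=2
  agg=9, q=1, k=3
  agg=10, q=1, k=4

Final answer: 10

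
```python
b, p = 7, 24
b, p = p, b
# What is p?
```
Trace:
  b=7, p=24
  b=24, p=7

Final answer: 7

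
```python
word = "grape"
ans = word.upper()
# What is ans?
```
Trace:
  word='grape'
  word='grape', ans='GRAPE'

Final answer: 'GRAPE'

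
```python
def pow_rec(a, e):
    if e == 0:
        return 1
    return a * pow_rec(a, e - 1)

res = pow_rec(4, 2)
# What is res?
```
Call trace:
pow_rec(a=4, e=2)
  pow_rec(a=4, e=1)
    pow_rec(a=4, e=0)
    -> return 1
  -> return 4
-> return 16

Final answer: 16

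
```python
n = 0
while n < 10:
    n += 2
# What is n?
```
Trace:
  n=0
  n=2
  n=4
  n=6
  n=8
  n=10

Final answer: 10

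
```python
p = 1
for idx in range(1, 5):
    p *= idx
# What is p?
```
Trace:
  p=1
  p=1, idx=1
  p=2, idx=2
  p=6, idx=3
  p=24, idx=4

Final answer: 24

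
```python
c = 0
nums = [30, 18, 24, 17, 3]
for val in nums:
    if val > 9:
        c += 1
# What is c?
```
Trace:
  c=0
  c=1, val=30
  c=2, val=18
  c=3, val=24
  c=4, val=17
  c=4, val=3

Final answer: 4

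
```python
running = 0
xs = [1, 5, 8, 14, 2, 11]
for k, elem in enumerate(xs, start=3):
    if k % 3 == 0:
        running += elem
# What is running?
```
Trace:
  running=0
  running=1, k=3, elem=1
  running=1, k=4, elem=5
  running=1, k=5, elem=8
  running=15, k=6, elem=14
  running=15, k=7, elem=2
  running=15, k=8, elem=11

Final answer: 15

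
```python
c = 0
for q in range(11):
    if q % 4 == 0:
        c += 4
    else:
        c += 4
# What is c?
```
Trace:
  c=0
  c=4, q=0
  c=8, q=1
  c=12, q=2
  c=16, q=3
  c=20, q=4
  c=24, q=5
  c=28, q=6
  c=32, q=7
  c=36, q=8
  c=40, q=9
  c=44, q=10

Final answer: 44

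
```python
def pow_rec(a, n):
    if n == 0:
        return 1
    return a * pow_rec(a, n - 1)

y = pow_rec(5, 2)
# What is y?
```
Call trace:
pow_rec(a=5, n=2)
  pow_rec(a=5, n=1)
    pow_rec(a=5, n=0)
    -> return 1
  -> return 5
-> return 25

Final answer: 25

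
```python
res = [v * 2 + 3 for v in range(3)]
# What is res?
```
Trace:
  v=0
  v=1
  v=2
  res=[3, 5, 7]

Final answer: [3, 5, 7]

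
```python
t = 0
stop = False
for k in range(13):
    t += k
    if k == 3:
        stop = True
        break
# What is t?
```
Trace:
  t=0
  t=0, stop=False
  t=0, stop=False, k=0
  t=1, stop=False, k=1
  t=3, stop=False, k=2
  t=6, stop=True, k=3

Final answer: 6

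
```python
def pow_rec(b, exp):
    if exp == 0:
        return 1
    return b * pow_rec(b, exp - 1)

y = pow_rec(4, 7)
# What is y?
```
Call trace:
pow_rec(b=4, exp=7)
  pow_rec(b=4, exp=6)
    pow_rec(b=4, exp=5)
      pow_rec(b=4, exp=4)
        pow_rec(b=4, exp=3)
          pow_rec(b=4, exp=2)
            pow_rec(b=4, exp=1)
              pow_rec(b=4, exp=0)
              -> return 1
            -> return 4
          -> return 16
        -> return 64
      -> return 256
    -> return 1024
  -> return 4096
-> return 16384

Final answer: 16384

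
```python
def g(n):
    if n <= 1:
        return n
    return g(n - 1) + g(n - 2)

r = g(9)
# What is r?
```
Call trace (a repeated sub-call is expanded the first time; later identical calls just restate its return value):
g(n=9)
  g(n=8)
    g(n=7)
      g(n=6)
        g(n=5)
          g(n=4)
            g(n=3)
              g(n=2)
                g(n=1)
                -> return 1
                g(n=0)
                -> return 0
              -> return 1
              g(n=1)
              -> return 1
            -> return 2
            g(n=2) -> return 1  (same call as traced above)
          -> return 3
          g(n=3) -> return 2  (same call as traced above)
        -> return 5
        g(n=4) -> return 3  (same call as traced above)
      -> return 8
      g(n=5) -> return 5  (same call as traced above)
    -> return 13
    g(n=6) -> return 8  (same call as traced above)
  -> return 21
  g(n=7) -> return 13  (same call as traced above)
-> return 34

Final answer: 34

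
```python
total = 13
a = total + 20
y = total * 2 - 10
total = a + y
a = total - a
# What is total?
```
Trace:
  total=13
  total=13, a=33
  total=13, a=33, y=16
  total=49, a=33, y=16
  total=49, a=16, y=16

Final answer: 49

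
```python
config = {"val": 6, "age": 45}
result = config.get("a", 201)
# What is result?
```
Trace:
  config={'val': 6, 'age': 45}
  config={'val': 6, 'age': 45}, result=201

Final answer: 201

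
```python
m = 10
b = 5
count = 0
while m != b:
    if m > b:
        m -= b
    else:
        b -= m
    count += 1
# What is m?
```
Trace:
  m=10
  m=10, b=5
  m=10, b=5, count=0
  m=5, b=5, count=1

Final answer: 5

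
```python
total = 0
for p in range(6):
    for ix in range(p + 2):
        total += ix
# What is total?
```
Trace:
  total=0
  total=0, p=0, ix=0
  total=1, p=0, ix=1
  total=1, p=1, ix=0
  total=2, p=1, ix=1
  total=4, p=1, ix=2
  total=4, p=2, ix=0
  total=5, p=2, ix=1
  total=7, p=2, ix=2
  total=10, p=2, ix=3
  total=10, p=3, ix=0
  total=11, p=3, ix=1
  total=13, p=3, ix=2
  total=16, p=3, ix=3
  total=20, p=3, ix=4
  total=20, p=4, ix=0
  total=21, p=4, ix=1
  total=23, p=4, ix=2
  total=26, p=4, ix=3
  total=30, p=4, ix=4
  total=35, p=4, ix=5
  total=35, p=5, ix=0
  total=36, p=5, ix=1
  total=38, p=5, ix=2
  total=41, p=5, ix=3
  total=45, p=5, ix=4
  total=50, p=5, ix=5
  total=56, p=5, ix=6

Final answer: 56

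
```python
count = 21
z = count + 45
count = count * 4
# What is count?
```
Trace:
  count=21
  count=21, z=66
  count=84, z=66

Final answer: 84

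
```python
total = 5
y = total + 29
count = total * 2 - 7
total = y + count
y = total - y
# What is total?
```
Trace:
  total=5
  total=5, y=34
  total=5, y=34, count=3
  total=37, y=34, count=3
  total=37, y=3, count=3

Final answer: 37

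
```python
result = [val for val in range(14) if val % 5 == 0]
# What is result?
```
Trace:
  val=0
  val=1
  val=2
  val=3
  val=4
  val=5
  val=6
  val=7
  val=8
  val=9
  val=10
  val=11
  val=12
  val=13
  result=[0, 5, 10]

Final answer: [0, 5, 10]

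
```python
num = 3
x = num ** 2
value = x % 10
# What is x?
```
Trace:
  num=3
  num=3, x=9
  num=3, x=9, value=9

Final answer: 9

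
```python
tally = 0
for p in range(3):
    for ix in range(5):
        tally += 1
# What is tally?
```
Trace:
  tally=0
  tally=1, p=0, ix=0
  tally=2, p=0, ix=1
  tally=3, p=0, ix=2
  tally=4, p=0, ix=3
  tally=5, p=0, ix=4
  tally=6, p=1, ix=0
  tally=7, p=1, ix=1
  tally=8, p=1, ix=2
  tally=9, p=1, ix=3
  tally=10, p=1, ix=4
  tally=11, p=2, ix=0
  tally=12, p=2, ix=1
  tally=13, p=2, ix=2
  tally=14, p=2, ix=3
  tally=15, p=2, ix=4

Final answer: 15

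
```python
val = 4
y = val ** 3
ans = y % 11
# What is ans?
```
Trace:
  val=4
  val=4, y=64
  val=4, y=64, ans=9

Final answer: 9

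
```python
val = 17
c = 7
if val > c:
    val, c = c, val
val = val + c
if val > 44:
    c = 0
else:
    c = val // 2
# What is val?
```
Trace:
  val=17
  val=17, c=7
  val=7, c=17
  val=24, c=17
  val=24, c=12

Final answer: 24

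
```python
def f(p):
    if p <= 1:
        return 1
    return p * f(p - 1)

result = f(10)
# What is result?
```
Call trace:
f(p=10)
  f(p=9)
    f(p=8)
      f(p=7)
        f(p=6)
          f(p=5)
            f(p=4)
              f(p=3)
                f(p=2)
                  f(p=1)
                  -> return 1
                -> return 2
              -> return 6
            -> return 24
          -> return 120
        -> return 720
      -> return 5040
    -> return 40320
  -> return 362880
-> return 3628800

Final answer: 3628800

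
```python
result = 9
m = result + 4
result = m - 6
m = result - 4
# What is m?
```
Trace:
  result=9
  result=9, m=13
  result=7, m=13
  result=7, m=3

Final answer: 3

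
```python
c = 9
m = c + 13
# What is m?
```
Trace:
  c=9
  c=9, m=22

Final answer: 22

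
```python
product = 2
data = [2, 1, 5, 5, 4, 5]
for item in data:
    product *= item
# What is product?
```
Trace:
  product=2
  product=4, item=2
  product=4, item=1
  product=20, item=5
  product=100, item=5
  product=400, item=4
  product=2000, item=5

Final answer: 2000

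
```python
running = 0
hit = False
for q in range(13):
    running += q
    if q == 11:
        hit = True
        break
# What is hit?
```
Trace:
  running=0
  running=0, hit=False
  running=0, hit=False, q=0
  running=1, hit=False, q=1
  running=3, hit=False, q=2
  running=6, hit=False, q=3
  running=10, hit=False, q=4
  running=15, hit=False, q=5
  running=21, hit=False, q=6
  running=28, hit=False, q=7
  running=36, hit=False, q=8
  running=45, hit=False, q=9
  running=55, hit=False, q=10
  running=66, hit=True, q=11

Final answer: True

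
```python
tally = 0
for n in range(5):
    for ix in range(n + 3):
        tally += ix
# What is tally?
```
Trace:
  tally=0
  tally=0, n=0, ix=0
  tally=1, n=0, ix=1
  tally=3, n=0, ix=2
  tally=3, n=1, ix=0
  tally=4, n=1, ix=1
  tally=6, n=1, ix=2
  tally=9, n=1, ix=3
  tally=9, n=2, ix=0
  tally=10, n=2, ix=1
  tally=12, n=2, ix=2
  tally=15, n=2, ix=3
  tally=19, n=2, ix=4
  tally=19, n=3, ix=0
  tally=20, n=3, ix=1
  tally=22, n=3, ix=2
  tally=25, n=3, ix=3
  tally=29, n=3, ix=4
  tally=34, n=3, ix=5
  tally=34, n=4, ix=0
  tally=35, n=4, ix=1
  tally=37, n=4, ix=2
  tally=40, n=4, ix=3
  tally=44, n=4, ix=4
  tally=49, n=4, ix=5
  tally=55, n=4, ix=6

Final answer: 55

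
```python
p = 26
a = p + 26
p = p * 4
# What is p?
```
Trace:
  p=26
  p=26, a=52
  p=104, a=52

Final answer: 104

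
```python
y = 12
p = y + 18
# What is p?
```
Trace:
  y=12
  y=12, p=30

Final answer: 30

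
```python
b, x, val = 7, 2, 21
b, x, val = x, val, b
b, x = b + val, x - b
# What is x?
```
Trace:
  b=7, x=2, val=21
  b=2, x=21, val=7
  b=9, x=19, val=7

Final answer: 19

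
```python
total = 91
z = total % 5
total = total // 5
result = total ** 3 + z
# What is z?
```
Trace:
  total=91
  total=91, z=1
  total=18, z=1
  total=18, z=1, result=5833

Final answer: 1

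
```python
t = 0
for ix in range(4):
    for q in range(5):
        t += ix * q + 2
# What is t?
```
Trace:
  t=0
  t=2, ix=0, q=0
  t=4, ix=0, q=1
  t=6, ix=0, q=2
  t=8, ix=0, q=3
  t=10, ix=0, q=4
  t=12, ix=1, q=0
  t=15, ix=1, q=1
  t=19, ix=1, q=2
  t=24, ix=1, q=3
  t=30, ix=1, q=4
  t=32, ix=2, q=0
  t=36, ix=2, q=1
  t=42, ix=2, q=2
  t=50, ix=2, q=3
  t=60, ix=2, q=4
  t=62, ix=3, q=0
  t=67, ix=3, q=1
  t=75, ix=3, q=2
  t=86, ix=3, q=3
  t=100, ix=3, q=4

Final answer: 100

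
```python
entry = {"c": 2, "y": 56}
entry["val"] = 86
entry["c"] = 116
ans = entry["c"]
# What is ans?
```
Trace:
  entry={'c': 2, 'y': 56}
  entry={'c': 2, 'y': 56, 'val': 86}
  entry={'c': 116, 'y': 56, 'val': 86}
  entry={'c': 116, 'y': 56, 'val': 86}, ans=116

Final answer: 116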